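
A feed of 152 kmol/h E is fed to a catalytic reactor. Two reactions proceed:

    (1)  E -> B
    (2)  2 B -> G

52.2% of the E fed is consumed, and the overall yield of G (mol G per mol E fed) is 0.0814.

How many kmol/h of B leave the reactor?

Conversion of E: E consumed = 1ξ₁ = 0.522 × 152 → ξ₁ = 79.34 kmol/h.
Yield of G: 1ξ₂ / 152 = 0.0814 → ξ₂ = 12.37 kmol/h.
Outlet amounts (n = n₀ + Σ ν·ξ):
  E: 152 − 1(79.34) = 72.66
  B: 0 + 1(79.34) − 2(12.37) = 54.6
  G: 0 + 1(12.37) = 12.37

54.6 kmol/h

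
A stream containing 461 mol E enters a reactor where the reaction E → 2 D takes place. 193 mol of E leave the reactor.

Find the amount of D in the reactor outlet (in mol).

536 mol

For E: n = n₀ − 1ξ → 193 = 461 − 1ξ, giving ξ = 268 mol.
Outlet amounts (n = n₀ + ν ξ):
  E: 461 − 1(268) = 193
  D: 0 + 2(268) = 536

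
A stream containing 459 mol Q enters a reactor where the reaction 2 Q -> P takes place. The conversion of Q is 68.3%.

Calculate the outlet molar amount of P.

157 mol

Q reacted = 0.683 × 459 = 313.5 mol; ν_Q = −2, so ξ = 313.5/2 = 156.7 mol.
Outlet amounts (n = n₀ + ν ξ):
  Q: 459 − 2(156.7) = 145.5
  P: 0 + 1(156.7) = 156.7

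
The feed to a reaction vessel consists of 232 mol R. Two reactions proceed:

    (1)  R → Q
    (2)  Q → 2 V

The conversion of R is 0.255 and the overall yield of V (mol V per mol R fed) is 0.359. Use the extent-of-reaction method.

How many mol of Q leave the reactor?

17.5 mol

Conversion of R: R consumed = 1ξ₁ = 0.255 × 232 → ξ₁ = 59.16 mol.
Yield of V: 2ξ₂ / 232 = 0.359 → ξ₂ = 41.64 mol.
Outlet amounts (n = n₀ + Σ ν·ξ):
  R: 232 − 1(59.16) = 172.8
  Q: 0 + 1(59.16) − 1(41.64) = 17.52
  V: 0 + 2(41.64) = 83.29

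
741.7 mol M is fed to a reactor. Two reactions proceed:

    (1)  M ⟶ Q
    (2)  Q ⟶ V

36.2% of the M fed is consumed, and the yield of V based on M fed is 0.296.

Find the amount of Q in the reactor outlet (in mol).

49 mol

Conversion of M: M consumed = 1ξ₁ = 0.362 × 741.7 → ξ₁ = 268.5 mol.
Yield of V: 1ξ₂ / 741.7 = 0.296 → ξ₂ = 219.5 mol.
Outlet amounts (n = n₀ + Σ ν·ξ):
  M: 741.7 − 1(268.5) = 473.2
  Q: 0 + 1(268.5) − 1(219.5) = 48.95
  V: 0 + 1(219.5) = 219.5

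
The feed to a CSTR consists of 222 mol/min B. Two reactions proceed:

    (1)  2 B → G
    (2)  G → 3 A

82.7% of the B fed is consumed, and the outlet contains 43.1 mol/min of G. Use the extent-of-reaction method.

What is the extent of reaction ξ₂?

Conversion of B: B consumed = 2ξ₁ = 0.827 × 222 → ξ₁ = 91.8 mol/min.
G balance: n_G = 0 + 1ξ₁ − 1ξ₂ = 43.1 → ξ₂ = (1·91.8 − 43.1)/1 = 48.7 mol/min.
Outlet amounts (n = n₀ + Σ ν·ξ):
  B: 222 − 2(91.8) = 38.41
  G: 0 + 1(91.8) − 1(48.7) = 43.1
  A: 0 + 3(48.7) = 146.1

ξ₂ = 48.7 mol/min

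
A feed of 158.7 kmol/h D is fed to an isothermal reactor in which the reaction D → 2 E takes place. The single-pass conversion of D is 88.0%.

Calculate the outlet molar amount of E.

279 kmol/h

D reacted = 0.88 × 158.7 = 139.7 kmol/h; ν_D = −1, so ξ = 139.7/1 = 139.7 kmol/h.
Outlet amounts (n = n₀ + ν ξ):
  D: 158.7 − 1(139.7) = 19.04
  E: 0 + 2(139.7) = 279.3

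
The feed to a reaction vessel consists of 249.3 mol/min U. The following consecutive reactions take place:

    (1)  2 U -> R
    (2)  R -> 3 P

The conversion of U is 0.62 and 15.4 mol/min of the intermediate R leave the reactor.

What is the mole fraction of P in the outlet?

Conversion of U: U consumed = 2ξ₁ = 0.62 × 249.3 → ξ₁ = 77.28 mol/min.
R balance: n_R = 0 + 1ξ₁ − 1ξ₂ = 15.4 → ξ₂ = (1·77.28 − 15.4)/1 = 61.88 mol/min.
Outlet amounts (n = n₀ + Σ ν·ξ):
  U: 249.3 − 2(77.28) = 94.73
  R: 0 + 1(77.28) − 1(61.88) = 15.4
  P: 0 + 3(61.88) = 185.6
Total out = 295.8 mol/min; y_P = 185.6 / 295.8 = 0.6277.

0.628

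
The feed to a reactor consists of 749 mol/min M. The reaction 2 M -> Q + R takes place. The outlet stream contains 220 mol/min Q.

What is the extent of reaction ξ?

For Q: n = n₀ + 1ξ → 220 = 0 + 1ξ, giving ξ = 220 mol/min.
Outlet amounts (n = n₀ + ν ξ):
  M: 749 − 2(220) = 309
  Q: 0 + 1(220) = 220
  R: 0 + 1(220) = 220

ξ = 220 mol/min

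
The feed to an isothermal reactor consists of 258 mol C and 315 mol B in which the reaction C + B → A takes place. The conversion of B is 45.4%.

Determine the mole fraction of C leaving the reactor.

B reacted = 0.454 × 315 = 143 mol; ν_B = −1, so ξ = 143/1 = 143 mol.
Outlet amounts (n = n₀ + ν ξ):
  C: 258 − 1(143) = 115
  B: 315 − 1(143) = 172
  A: 0 + 1(143) = 143
Total out = 430 mol; y_C = 115 / 430 = 0.2674.

0.267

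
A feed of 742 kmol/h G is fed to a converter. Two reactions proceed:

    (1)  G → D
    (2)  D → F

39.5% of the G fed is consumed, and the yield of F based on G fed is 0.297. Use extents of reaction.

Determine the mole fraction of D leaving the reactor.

Conversion of G: G consumed = 1ξ₁ = 0.395 × 742 → ξ₁ = 293.1 kmol/h.
Yield of F: 1ξ₂ / 742 = 0.297 → ξ₂ = 220.4 kmol/h.
Outlet amounts (n = n₀ + Σ ν·ξ):
  G: 742 − 1(293.1) = 448.9
  D: 0 + 1(293.1) − 1(220.4) = 72.72
  F: 0 + 1(220.4) = 220.4
Total out = 742 kmol/h; y_D = 72.72 / 742 = 0.098.

0.098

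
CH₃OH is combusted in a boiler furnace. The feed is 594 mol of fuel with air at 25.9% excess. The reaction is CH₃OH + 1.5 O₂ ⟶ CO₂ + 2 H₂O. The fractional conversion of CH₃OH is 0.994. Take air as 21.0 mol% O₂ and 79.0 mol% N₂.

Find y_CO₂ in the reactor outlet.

Stoichiometric O₂ = 1.5 × 594 = 891 mol; O₂ fed = 891 × 1.259 = 1122 mol.
N₂ fed = 1122 × 79/21 = 4220 mol.
Fuel reacted = 0.994 × 594 → ξ = 590.4 mol.
Outlet (n = n₀ + ν ξ):
  CH₃OH: 594 − 1(590.4) = 3.564
  O₂: 1122 − 1.5(590.4) = 236.1
  N₂: 4220 (inert)
  CO₂: 0 + 1(590.4) = 590.4
  H₂O: 0 + 2(590.4) = 1181
Total out = 6231 mol; y_CO₂ = 590.4 / 6231 = 0.09476.

0.0948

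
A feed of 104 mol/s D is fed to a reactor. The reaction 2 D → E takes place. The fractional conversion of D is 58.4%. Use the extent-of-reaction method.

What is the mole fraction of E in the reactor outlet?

D reacted = 0.584 × 104 = 60.74 mol/s; ν_D = −2, so ξ = 60.74/2 = 30.37 mol/s.
Outlet amounts (n = n₀ + ν ξ):
  D: 104 − 2(30.37) = 43.26
  E: 0 + 1(30.37) = 30.37
Total out = 73.63 mol/s; y_E = 30.37 / 73.63 = 0.4124.

0.412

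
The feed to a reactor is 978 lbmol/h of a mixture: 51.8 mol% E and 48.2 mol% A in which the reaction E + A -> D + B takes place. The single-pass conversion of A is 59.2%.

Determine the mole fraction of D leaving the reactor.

0.285

A reacted = 0.592 × 471.4 = 279.1 lbmol/h; ν_A = −1, so ξ = 279.1/1 = 279.1 lbmol/h.
Outlet amounts (n = n₀ + ν ξ):
  E: 506.6 − 1(279.1) = 227.5
  A: 471.4 − 1(279.1) = 192.3
  D: 0 + 1(279.1) = 279.1
  B: 0 + 1(279.1) = 279.1
Total out = 978 lbmol/h; y_D = 279.1 / 978 = 0.2853.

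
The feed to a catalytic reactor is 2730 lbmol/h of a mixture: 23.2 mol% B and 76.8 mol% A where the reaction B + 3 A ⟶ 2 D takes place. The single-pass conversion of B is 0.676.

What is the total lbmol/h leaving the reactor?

B reacted = 0.676 × 633.4 = 428.2 lbmol/h; ν_B = −1, so ξ = 428.2/1 = 428.2 lbmol/h.
Outlet amounts (n = n₀ + ν ξ):
  B: 633.4 − 1(428.2) = 205.2
  A: 2097 − 3(428.2) = 812.2
  D: 0 + 2(428.2) = 856.3
Total out = 205.2 + 812.2 + 856.3 = 1874 lbmol/h.

1870 lbmol/h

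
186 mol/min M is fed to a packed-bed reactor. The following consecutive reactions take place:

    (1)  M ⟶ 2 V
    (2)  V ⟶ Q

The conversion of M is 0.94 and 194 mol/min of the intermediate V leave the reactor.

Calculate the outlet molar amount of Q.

156 mol/min

Conversion of M: M consumed = 1ξ₁ = 0.94 × 186 → ξ₁ = 174.8 mol/min.
V balance: n_V = 0 + 2ξ₁ − 1ξ₂ = 194 → ξ₂ = (2·174.8 − 194)/1 = 155.7 mol/min.
Outlet amounts (n = n₀ + Σ ν·ξ):
  M: 186 − 1(174.8) = 11.16
  V: 0 + 2(174.8) − 1(155.7) = 194
  Q: 0 + 1(155.7) = 155.7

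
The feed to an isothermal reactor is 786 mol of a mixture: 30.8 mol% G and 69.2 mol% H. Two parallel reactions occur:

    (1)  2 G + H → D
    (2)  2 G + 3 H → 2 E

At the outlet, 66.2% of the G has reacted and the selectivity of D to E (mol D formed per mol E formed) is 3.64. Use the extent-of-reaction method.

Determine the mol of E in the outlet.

19.4 mol

Conversion of G: G consumed = 0.662 × 242.1 = 160.3 mol = 2ξ₁ + 2ξ₂.
Selectivity: 1ξ₁ / (2ξ₂) = 3.64 → ξ₁ = 7.28 ξ₂.
Substitute: (2·7.28 + 2) ξ₂ = 160.3 → ξ₂ = 9.678 mol, ξ₁ = 70.45 mol.
Outlet amounts (n = n₀ + Σ ν·ξ):
  G: 242.1 − 2(70.45) − 2(9.678) = 81.83
  H: 543.9 − 1(70.45) − 3(9.678) = 444.4
  D: 0 + 1(70.45) = 70.45
  E: 0 + 2(9.678) = 19.36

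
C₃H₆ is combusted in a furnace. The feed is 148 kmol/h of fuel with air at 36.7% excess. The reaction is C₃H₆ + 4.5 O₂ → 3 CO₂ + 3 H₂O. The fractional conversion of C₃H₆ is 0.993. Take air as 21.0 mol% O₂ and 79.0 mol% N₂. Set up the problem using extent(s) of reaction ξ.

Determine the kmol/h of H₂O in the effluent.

Stoichiometric O₂ = 4.5 × 148 = 666 kmol/h; O₂ fed = 666 × 1.367 = 910.4 kmol/h.
N₂ fed = 910.4 × 79/21 = 3425 kmol/h.
Fuel reacted = 0.993 × 148 → ξ = 147 kmol/h.
Outlet (n = n₀ + ν ξ):
  C₃H₆: 148 − 1(147) = 1.036
  O₂: 910.4 − 4.5(147) = 249.1
  N₂: 3425 (inert)
  CO₂: 0 + 3(147) = 440.9
  H₂O: 0 + 3(147) = 440.9

441 kmol/h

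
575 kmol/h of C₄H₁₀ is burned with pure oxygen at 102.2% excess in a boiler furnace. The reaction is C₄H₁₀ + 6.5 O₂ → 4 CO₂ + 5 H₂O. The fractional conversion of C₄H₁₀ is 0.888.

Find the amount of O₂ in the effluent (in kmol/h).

Stoichiometric O₂ = 6.5 × 575 = 3738 kmol/h; O₂ fed = 3738 × 2.022 = 7557 kmol/h.
Fuel reacted = 0.888 × 575 → ξ = 510.6 kmol/h.
Outlet (n = n₀ + ν ξ):
  C₄H₁₀: 575 − 1(510.6) = 64.4
  O₂: 7557 − 6.5(510.6) = 4238
  CO₂: 0 + 4(510.6) = 2042
  H₂O: 0 + 5(510.6) = 2553

4240 kmol/h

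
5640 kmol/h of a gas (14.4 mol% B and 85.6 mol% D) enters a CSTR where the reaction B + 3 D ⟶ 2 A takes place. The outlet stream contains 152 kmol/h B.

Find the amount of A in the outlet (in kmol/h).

1320 kmol/h

For B: n = n₀ − 1ξ → 152 = 812.2 − 1ξ, giving ξ = 660.2 kmol/h.
Outlet amounts (n = n₀ + ν ξ):
  B: 812.2 − 1(660.2) = 152
  D: 4828 − 3(660.2) = 2847
  A: 0 + 2(660.2) = 1320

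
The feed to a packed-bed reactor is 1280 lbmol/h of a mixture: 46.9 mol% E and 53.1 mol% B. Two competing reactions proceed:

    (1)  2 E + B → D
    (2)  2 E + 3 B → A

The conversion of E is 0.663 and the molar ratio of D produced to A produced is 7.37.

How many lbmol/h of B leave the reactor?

Conversion of E: E consumed = 0.663 × 600.3 = 398 lbmol/h = 2ξ₁ + 2ξ₂.
Selectivity: 1ξ₁ / (1ξ₂) = 7.37 → ξ₁ = 7.37 ξ₂.
Substitute: (2·7.37 + 2) ξ₂ = 398 → ξ₂ = 23.78 lbmol/h, ξ₁ = 175.2 lbmol/h.
Outlet amounts (n = n₀ + Σ ν·ξ):
  E: 600.3 − 2(175.2) − 2(23.78) = 202.3
  B: 679.7 − 1(175.2) − 3(23.78) = 433.1
  D: 0 + 1(175.2) = 175.2
  A: 0 + 1(23.78) = 23.78

433 lbmol/h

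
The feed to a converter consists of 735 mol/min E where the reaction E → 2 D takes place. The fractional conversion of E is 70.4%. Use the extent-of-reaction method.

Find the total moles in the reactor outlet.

E reacted = 0.704 × 735 = 517.4 mol/min; ν_E = −1, so ξ = 517.4/1 = 517.4 mol/min.
Outlet amounts (n = n₀ + ν ξ):
  E: 735 − 1(517.4) = 217.6
  D: 0 + 2(517.4) = 1035
Total out = 217.6 + 1035 = 1252 mol/min.

1250 mol/min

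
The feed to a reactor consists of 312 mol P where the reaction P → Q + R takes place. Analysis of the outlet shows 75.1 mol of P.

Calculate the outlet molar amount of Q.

For P: n = n₀ − 1ξ → 75.1 = 312 − 1ξ, giving ξ = 236.9 mol.
Outlet amounts (n = n₀ + ν ξ):
  P: 312 − 1(236.9) = 75.1
  Q: 0 + 1(236.9) = 236.9
  R: 0 + 1(236.9) = 236.9

237 mol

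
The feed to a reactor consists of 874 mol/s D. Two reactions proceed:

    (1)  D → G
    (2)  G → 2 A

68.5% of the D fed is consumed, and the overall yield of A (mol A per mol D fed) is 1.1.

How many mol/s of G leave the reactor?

Conversion of D: D consumed = 1ξ₁ = 0.685 × 874 → ξ₁ = 598.7 mol/s.
Yield of A: 2ξ₂ / 874 = 1.1 → ξ₂ = 480.7 mol/s.
Outlet amounts (n = n₀ + Σ ν·ξ):
  D: 874 − 1(598.7) = 275.3
  G: 0 + 1(598.7) − 1(480.7) = 118
  A: 0 + 2(480.7) = 961.4

118 mol/s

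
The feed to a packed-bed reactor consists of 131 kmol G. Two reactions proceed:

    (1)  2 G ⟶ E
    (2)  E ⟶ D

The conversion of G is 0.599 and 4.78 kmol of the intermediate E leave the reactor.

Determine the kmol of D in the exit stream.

Conversion of G: G consumed = 2ξ₁ = 0.599 × 131 → ξ₁ = 39.23 kmol.
E balance: n_E = 0 + 1ξ₁ − 1ξ₂ = 4.78 → ξ₂ = (1·39.23 − 4.78)/1 = 34.45 kmol.
Outlet amounts (n = n₀ + Σ ν·ξ):
  G: 131 − 2(39.23) = 52.53
  E: 0 + 1(39.23) − 1(34.45) = 4.78
  D: 0 + 1(34.45) = 34.45

34.5 kmol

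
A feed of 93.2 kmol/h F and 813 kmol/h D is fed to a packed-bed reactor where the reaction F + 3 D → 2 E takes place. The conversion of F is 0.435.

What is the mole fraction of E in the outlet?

0.0983

F reacted = 0.435 × 93.2 = 40.54 kmol/h; ν_F = −1, so ξ = 40.54/1 = 40.54 kmol/h.
Outlet amounts (n = n₀ + ν ξ):
  F: 93.2 − 1(40.54) = 52.66
  D: 813 − 3(40.54) = 691.4
  E: 0 + 2(40.54) = 81.08
Total out = 825.1 kmol/h; y_E = 81.08 / 825.1 = 0.09827.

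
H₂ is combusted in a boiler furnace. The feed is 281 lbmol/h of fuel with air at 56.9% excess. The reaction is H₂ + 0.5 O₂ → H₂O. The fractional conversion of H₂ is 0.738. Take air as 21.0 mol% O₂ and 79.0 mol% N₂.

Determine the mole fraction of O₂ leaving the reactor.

Stoichiometric O₂ = 0.5 × 281 = 140.5 lbmol/h; O₂ fed = 140.5 × 1.569 = 220.4 lbmol/h.
N₂ fed = 220.4 × 79/21 = 829.3 lbmol/h.
Fuel reacted = 0.738 × 281 → ξ = 207.4 lbmol/h.
Outlet (n = n₀ + ν ξ):
  H₂: 281 − 1(207.4) = 73.62
  O₂: 220.4 − 0.5(207.4) = 116.8
  N₂: 829.3 (inert)
  H₂O: 0 + 1(207.4) = 207.4
Total out = 1227 lbmol/h; y_O₂ = 116.8 / 1227 = 0.09515.

0.0952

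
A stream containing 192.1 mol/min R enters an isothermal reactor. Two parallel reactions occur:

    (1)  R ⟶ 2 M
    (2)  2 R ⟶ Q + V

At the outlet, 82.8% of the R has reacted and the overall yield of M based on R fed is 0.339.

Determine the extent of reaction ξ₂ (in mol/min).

Yield of M: 2ξ₁ / 192.1 = 0.339 → ξ₁ = 32.56 mol/min.
Conversion of R: 1ξ₁ + 2ξ₂ = 0.828 × 192.1 = 159.1 → ξ₂ = 63.25 mol/min.
Outlet amounts (n = n₀ + Σ ν·ξ):
  R: 192.1 − 1(32.56) − 2(63.25) = 33.04
  M: 0 + 2(32.56) = 65.12
  Q: 0 + 1(63.25) = 63.25
  V: 0 + 1(63.25) = 63.25

ξ₂ = 63.2 mol/min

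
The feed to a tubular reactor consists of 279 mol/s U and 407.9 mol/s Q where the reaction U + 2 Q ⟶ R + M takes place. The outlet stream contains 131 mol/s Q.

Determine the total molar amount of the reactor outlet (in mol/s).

548 mol/s

For Q: n = n₀ − 2ξ → 131 = 407.9 − 2ξ, giving ξ = 138.4 mol/s.
Outlet amounts (n = n₀ + ν ξ):
  U: 279 − 1(138.4) = 140.6
  Q: 407.9 − 2(138.4) = 131
  R: 0 + 1(138.4) = 138.4
  M: 0 + 1(138.4) = 138.4
Total out = 140.6 + 131 + 138.4 + 138.4 = 548.5 mol/s.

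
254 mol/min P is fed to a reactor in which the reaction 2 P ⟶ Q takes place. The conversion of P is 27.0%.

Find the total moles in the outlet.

P reacted = 0.27 × 254 = 68.58 mol/min; ν_P = −2, so ξ = 68.58/2 = 34.29 mol/min.
Outlet amounts (n = n₀ + ν ξ):
  P: 254 − 2(34.29) = 185.4
  Q: 0 + 1(34.29) = 34.29
Total out = 185.4 + 34.29 = 219.7 mol/min.

220 mol/min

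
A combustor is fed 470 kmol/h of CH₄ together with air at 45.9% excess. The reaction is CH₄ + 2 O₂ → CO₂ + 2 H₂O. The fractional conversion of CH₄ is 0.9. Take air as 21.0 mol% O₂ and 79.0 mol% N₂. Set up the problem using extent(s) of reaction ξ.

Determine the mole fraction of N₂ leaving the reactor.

0.737

Stoichiometric O₂ = 2 × 470 = 940 kmol/h; O₂ fed = 940 × 1.459 = 1371 kmol/h.
N₂ fed = 1371 × 79/21 = 5159 kmol/h.
Fuel reacted = 0.9 × 470 → ξ = 423 kmol/h.
Outlet (n = n₀ + ν ξ):
  CH₄: 470 − 1(423) = 47
  O₂: 1371 − 2(423) = 525.5
  N₂: 5159 (inert)
  CO₂: 0 + 1(423) = 423
  H₂O: 0 + 2(423) = 846
Total out = 7001 kmol/h; y_N₂ = 5159 / 7001 = 0.737.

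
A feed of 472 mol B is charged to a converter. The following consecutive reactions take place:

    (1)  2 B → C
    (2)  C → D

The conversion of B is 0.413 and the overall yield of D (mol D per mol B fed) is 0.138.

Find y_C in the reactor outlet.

0.0863

Conversion of B: B consumed = 2ξ₁ = 0.413 × 472 → ξ₁ = 97.47 mol.
Yield of D: 1ξ₂ / 472 = 0.138 → ξ₂ = 65.14 mol.
Outlet amounts (n = n₀ + Σ ν·ξ):
  B: 472 − 2(97.47) = 277.1
  C: 0 + 1(97.47) − 1(65.14) = 32.33
  D: 0 + 1(65.14) = 65.14
Total out = 374.5 mol; y_C = 32.33 / 374.5 = 0.08633.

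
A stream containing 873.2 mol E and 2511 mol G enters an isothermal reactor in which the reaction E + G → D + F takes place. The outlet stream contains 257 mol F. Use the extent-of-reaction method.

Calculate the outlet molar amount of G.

For F: n = n₀ + 1ξ → 257 = 0 + 1ξ, giving ξ = 257 mol.
Outlet amounts (n = n₀ + ν ξ):
  E: 873.2 − 1(257) = 616.2
  G: 2511 − 1(257) = 2254
  D: 0 + 1(257) = 257
  F: 0 + 1(257) = 257

2250 mol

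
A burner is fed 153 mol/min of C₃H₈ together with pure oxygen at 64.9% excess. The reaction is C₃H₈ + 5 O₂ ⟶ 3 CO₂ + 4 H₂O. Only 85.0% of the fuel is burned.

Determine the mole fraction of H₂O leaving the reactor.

Stoichiometric O₂ = 5 × 153 = 765 mol/min; O₂ fed = 765 × 1.649 = 1261 mol/min.
Fuel reacted = 0.85 × 153 → ξ = 130 mol/min.
Outlet (n = n₀ + ν ξ):
  C₃H₈: 153 − 1(130) = 22.95
  O₂: 1261 − 5(130) = 611.2
  CO₂: 0 + 3(130) = 390.1
  H₂O: 0 + 4(130) = 520.2
Total out = 1545 mol/min; y_H₂O = 520.2 / 1545 = 0.3368.

0.337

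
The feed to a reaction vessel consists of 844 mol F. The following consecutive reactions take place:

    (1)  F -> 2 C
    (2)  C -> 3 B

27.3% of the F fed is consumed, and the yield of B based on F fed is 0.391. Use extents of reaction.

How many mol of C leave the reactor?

351 mol

Conversion of F: F consumed = 1ξ₁ = 0.273 × 844 → ξ₁ = 230.4 mol.
Yield of B: 3ξ₂ / 844 = 0.391 → ξ₂ = 110 mol.
Outlet amounts (n = n₀ + Σ ν·ξ):
  F: 844 − 1(230.4) = 613.6
  C: 0 + 2(230.4) − 1(110) = 350.8
  B: 0 + 3(110) = 330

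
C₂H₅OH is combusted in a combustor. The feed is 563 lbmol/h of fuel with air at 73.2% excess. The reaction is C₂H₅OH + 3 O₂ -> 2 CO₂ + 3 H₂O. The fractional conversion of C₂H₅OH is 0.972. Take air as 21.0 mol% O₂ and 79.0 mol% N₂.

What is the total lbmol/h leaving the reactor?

15000 lbmol/h

Stoichiometric O₂ = 3 × 563 = 1689 lbmol/h; O₂ fed = 1689 × 1.732 = 2925 lbmol/h.
N₂ fed = 2925 × 79/21 = 11000 lbmol/h.
Fuel reacted = 0.972 × 563 → ξ = 547.2 lbmol/h.
Outlet (n = n₀ + ν ξ):
  C₂H₅OH: 563 − 1(547.2) = 15.76
  O₂: 2925 − 3(547.2) = 1284
  N₂: 11000 (inert)
  CO₂: 0 + 2(547.2) = 1094
  H₂O: 0 + 3(547.2) = 1642
Total out = 15.76 + 1284 + 11000 + 1094 + 1642 = 15040 lbmol/h.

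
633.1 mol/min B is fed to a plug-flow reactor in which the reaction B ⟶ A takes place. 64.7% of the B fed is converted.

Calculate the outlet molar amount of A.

410 mol/min

B reacted = 0.647 × 633.1 = 409.6 mol/min; ν_B = −1, so ξ = 409.6/1 = 409.6 mol/min.
Outlet amounts (n = n₀ + ν ξ):
  B: 633.1 − 1(409.6) = 223.5
  A: 0 + 1(409.6) = 409.6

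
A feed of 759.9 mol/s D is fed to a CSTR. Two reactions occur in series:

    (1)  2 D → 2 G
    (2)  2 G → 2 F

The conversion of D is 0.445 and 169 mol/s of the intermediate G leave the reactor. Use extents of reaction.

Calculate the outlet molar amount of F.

Conversion of D: D consumed = 2ξ₁ = 0.445 × 759.9 → ξ₁ = 169.1 mol/s.
G balance: n_G = 0 + 2ξ₁ − 2ξ₂ = 169 → ξ₂ = (2·169.1 − 169)/2 = 84.58 mol/s.
Outlet amounts (n = n₀ + Σ ν·ξ):
  D: 759.9 − 2(169.1) = 421.7
  G: 0 + 2(169.1) − 2(84.58) = 169
  F: 0 + 2(84.58) = 169.2

169 mol/s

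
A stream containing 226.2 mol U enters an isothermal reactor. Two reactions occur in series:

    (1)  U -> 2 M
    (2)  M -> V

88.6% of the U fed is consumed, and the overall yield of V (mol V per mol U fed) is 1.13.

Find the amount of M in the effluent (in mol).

Conversion of U: U consumed = 1ξ₁ = 0.886 × 226.2 → ξ₁ = 200.4 mol.
Yield of V: 1ξ₂ / 226.2 = 1.13 → ξ₂ = 255.6 mol.
Outlet amounts (n = n₀ + Σ ν·ξ):
  U: 226.2 − 1(200.4) = 25.79
  M: 0 + 2(200.4) − 1(255.6) = 145.2
  V: 0 + 1(255.6) = 255.6

145 mol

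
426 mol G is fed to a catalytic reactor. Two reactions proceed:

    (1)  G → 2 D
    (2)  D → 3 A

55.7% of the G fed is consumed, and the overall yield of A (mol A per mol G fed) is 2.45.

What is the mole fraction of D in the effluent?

Conversion of G: G consumed = 1ξ₁ = 0.557 × 426 → ξ₁ = 237.3 mol.
Yield of A: 3ξ₂ / 426 = 2.45 → ξ₂ = 347.9 mol.
Outlet amounts (n = n₀ + Σ ν·ξ):
  G: 426 − 1(237.3) = 188.7
  D: 0 + 2(237.3) − 1(347.9) = 126.7
  A: 0 + 3(347.9) = 1044
Total out = 1359 mol; y_D = 126.7 / 1359 = 0.0932.

0.0932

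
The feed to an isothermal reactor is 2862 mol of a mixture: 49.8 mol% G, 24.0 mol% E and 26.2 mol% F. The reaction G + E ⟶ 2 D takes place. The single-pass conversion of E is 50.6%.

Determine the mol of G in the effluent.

E reacted = 0.506 × 686.9 = 347.6 mol; ν_E = −1, so ξ = 347.6/1 = 347.6 mol.
Outlet amounts (n = n₀ + ν ξ):
  G: 1425 − 1(347.6) = 1078
  E: 686.9 − 1(347.6) = 339.3
  D: 0 + 2(347.6) = 695.1
  F: 749.8 (inert)

1080 mol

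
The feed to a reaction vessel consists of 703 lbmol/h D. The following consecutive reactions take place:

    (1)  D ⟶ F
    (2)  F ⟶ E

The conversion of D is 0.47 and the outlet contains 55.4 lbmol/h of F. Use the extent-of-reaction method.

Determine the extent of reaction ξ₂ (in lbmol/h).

Conversion of D: D consumed = 1ξ₁ = 0.47 × 703 → ξ₁ = 330.4 lbmol/h.
F balance: n_F = 0 + 1ξ₁ − 1ξ₂ = 55.4 → ξ₂ = (1·330.4 − 55.4)/1 = 275 lbmol/h.
Outlet amounts (n = n₀ + Σ ν·ξ):
  D: 703 − 1(330.4) = 372.6
  F: 0 + 1(330.4) − 1(275) = 55.4
  E: 0 + 1(275) = 275

ξ₂ = 275 lbmol/h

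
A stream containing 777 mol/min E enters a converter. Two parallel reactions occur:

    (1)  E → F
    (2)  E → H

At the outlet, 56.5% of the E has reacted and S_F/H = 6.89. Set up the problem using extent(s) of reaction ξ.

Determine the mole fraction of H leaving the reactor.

0.0716

Conversion of E: E consumed = 0.565 × 777 = 439 mol/min = 1ξ₁ + 1ξ₂.
Selectivity: 1ξ₁ / (1ξ₂) = 6.89 → ξ₁ = 6.89 ξ₂.
Substitute: (1·6.89 + 1) ξ₂ = 439 → ξ₂ = 55.64 mol/min, ξ₁ = 383.4 mol/min.
Outlet amounts (n = n₀ + Σ ν·ξ):
  E: 777 − 1(383.4) − 1(55.64) = 338
  F: 0 + 1(383.4) = 383.4
  H: 0 + 1(55.64) = 55.64
Total out = 777 mol/min; y_H = 55.64 / 777 = 0.07161.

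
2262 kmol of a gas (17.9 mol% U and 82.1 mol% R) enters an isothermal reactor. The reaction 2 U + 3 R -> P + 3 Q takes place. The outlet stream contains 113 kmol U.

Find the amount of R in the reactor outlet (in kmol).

For U: n = n₀ − 2ξ → 113 = 404.9 − 2ξ, giving ξ = 145.9 kmol.
Outlet amounts (n = n₀ + ν ξ):
  U: 404.9 − 2(145.9) = 113
  R: 1857 − 3(145.9) = 1419
  P: 0 + 1(145.9) = 145.9
  Q: 0 + 3(145.9) = 437.8

1420 kmol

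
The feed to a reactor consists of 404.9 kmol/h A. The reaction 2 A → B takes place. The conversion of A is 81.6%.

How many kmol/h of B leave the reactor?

A reacted = 0.816 × 404.9 = 330.4 kmol/h; ν_A = −2, so ξ = 330.4/2 = 165.2 kmol/h.
Outlet amounts (n = n₀ + ν ξ):
  A: 404.9 − 2(165.2) = 74.5
  B: 0 + 1(165.2) = 165.2

165 kmol/h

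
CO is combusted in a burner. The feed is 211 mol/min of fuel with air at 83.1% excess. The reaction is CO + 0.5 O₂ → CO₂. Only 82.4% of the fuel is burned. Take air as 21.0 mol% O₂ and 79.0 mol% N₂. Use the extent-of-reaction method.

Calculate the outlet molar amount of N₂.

Stoichiometric O₂ = 0.5 × 211 = 105.5 mol/min; O₂ fed = 105.5 × 1.831 = 193.2 mol/min.
N₂ fed = 193.2 × 79/21 = 726.7 mol/min.
Fuel reacted = 0.824 × 211 → ξ = 173.9 mol/min.
Outlet (n = n₀ + ν ξ):
  CO: 211 − 1(173.9) = 37.14
  O₂: 193.2 − 0.5(173.9) = 106.2
  N₂: 726.7 (inert)
  CO₂: 0 + 1(173.9) = 173.9

727 mol/min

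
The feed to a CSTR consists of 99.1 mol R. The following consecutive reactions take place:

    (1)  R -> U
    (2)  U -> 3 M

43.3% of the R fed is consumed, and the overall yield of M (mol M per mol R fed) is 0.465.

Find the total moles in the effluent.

Conversion of R: R consumed = 1ξ₁ = 0.433 × 99.1 → ξ₁ = 42.91 mol.
Yield of M: 3ξ₂ / 99.1 = 0.465 → ξ₂ = 15.36 mol.
Outlet amounts (n = n₀ + Σ ν·ξ):
  R: 99.1 − 1(42.91) = 56.19
  U: 0 + 1(42.91) − 1(15.36) = 27.55
  M: 0 + 3(15.36) = 46.08
Total out = 56.19 + 27.55 + 46.08 = 129.8 mol.

130 mol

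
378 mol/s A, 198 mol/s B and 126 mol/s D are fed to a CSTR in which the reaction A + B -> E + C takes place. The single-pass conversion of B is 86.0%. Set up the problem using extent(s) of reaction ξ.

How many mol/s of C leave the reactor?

B reacted = 0.86 × 198 = 170.3 mol/s; ν_B = −1, so ξ = 170.3/1 = 170.3 mol/s.
Outlet amounts (n = n₀ + ν ξ):
  A: 378 − 1(170.3) = 207.7
  B: 198 − 1(170.3) = 27.72
  E: 0 + 1(170.3) = 170.3
  C: 0 + 1(170.3) = 170.3
  D: 126 (inert)

170 mol/s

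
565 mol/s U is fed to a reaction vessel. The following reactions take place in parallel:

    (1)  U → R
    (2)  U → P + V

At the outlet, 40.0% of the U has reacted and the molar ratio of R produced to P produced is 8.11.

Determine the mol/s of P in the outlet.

24.8 mol/s

Conversion of U: U consumed = 0.4 × 565 = 226 mol/s = 1ξ₁ + 1ξ₂.
Selectivity: 1ξ₁ / (1ξ₂) = 8.11 → ξ₁ = 8.11 ξ₂.
Substitute: (1·8.11 + 1) ξ₂ = 226 → ξ₂ = 24.81 mol/s, ξ₁ = 201.2 mol/s.
Outlet amounts (n = n₀ + Σ ν·ξ):
  U: 565 − 1(201.2) − 1(24.81) = 339
  R: 0 + 1(201.2) = 201.2
  P: 0 + 1(24.81) = 24.81
  V: 0 + 1(24.81) = 24.81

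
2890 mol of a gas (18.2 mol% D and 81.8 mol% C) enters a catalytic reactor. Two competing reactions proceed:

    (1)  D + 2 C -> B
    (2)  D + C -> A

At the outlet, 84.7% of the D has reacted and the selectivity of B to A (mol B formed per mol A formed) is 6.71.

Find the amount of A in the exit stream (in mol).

Conversion of D: D consumed = 0.847 × 526 = 445.5 mol = 1ξ₁ + 1ξ₂.
Selectivity: 1ξ₁ / (1ξ₂) = 6.71 → ξ₁ = 6.71 ξ₂.
Substitute: (1·6.71 + 1) ξ₂ = 445.5 → ξ₂ = 57.78 mol, ξ₁ = 387.7 mol.
Outlet amounts (n = n₀ + Σ ν·ξ):
  D: 526 − 1(387.7) − 1(57.78) = 80.47
  C: 2364 − 2(387.7) − 1(57.78) = 1531
  B: 0 + 1(387.7) = 387.7
  A: 0 + 1(57.78) = 57.78

57.8 mol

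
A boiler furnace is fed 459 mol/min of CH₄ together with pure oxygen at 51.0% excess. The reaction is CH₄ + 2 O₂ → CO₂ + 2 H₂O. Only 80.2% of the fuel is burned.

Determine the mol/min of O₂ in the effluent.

Stoichiometric O₂ = 2 × 459 = 918 mol/min; O₂ fed = 918 × 1.510 = 1386 mol/min.
Fuel reacted = 0.802 × 459 → ξ = 368.1 mol/min.
Outlet (n = n₀ + ν ξ):
  CH₄: 459 − 1(368.1) = 90.88
  O₂: 1386 − 2(368.1) = 649.9
  CO₂: 0 + 1(368.1) = 368.1
  H₂O: 0 + 2(368.1) = 736.2

650 mol/min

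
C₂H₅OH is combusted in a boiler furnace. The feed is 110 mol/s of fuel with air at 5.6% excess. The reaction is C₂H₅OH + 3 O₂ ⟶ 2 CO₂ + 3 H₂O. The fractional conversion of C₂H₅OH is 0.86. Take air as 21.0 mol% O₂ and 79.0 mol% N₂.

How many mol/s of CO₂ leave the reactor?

189 mol/s

Stoichiometric O₂ = 3 × 110 = 330 mol/s; O₂ fed = 330 × 1.056 = 348.5 mol/s.
N₂ fed = 348.5 × 79/21 = 1311 mol/s.
Fuel reacted = 0.86 × 110 → ξ = 94.6 mol/s.
Outlet (n = n₀ + ν ξ):
  C₂H₅OH: 110 − 1(94.6) = 15.4
  O₂: 348.5 − 3(94.6) = 64.68
  N₂: 1311 (inert)
  CO₂: 0 + 2(94.6) = 189.2
  H₂O: 0 + 3(94.6) = 283.8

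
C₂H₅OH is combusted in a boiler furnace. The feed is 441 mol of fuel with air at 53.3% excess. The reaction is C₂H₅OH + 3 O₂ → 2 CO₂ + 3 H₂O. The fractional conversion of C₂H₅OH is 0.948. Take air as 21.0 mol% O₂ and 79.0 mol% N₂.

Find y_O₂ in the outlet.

0.0736

Stoichiometric O₂ = 3 × 441 = 1323 mol; O₂ fed = 1323 × 1.533 = 2028 mol.
N₂ fed = 2028 × 79/21 = 7630 mol.
Fuel reacted = 0.948 × 441 → ξ = 418.1 mol.
Outlet (n = n₀ + ν ξ):
  C₂H₅OH: 441 − 1(418.1) = 22.93
  O₂: 2028 − 3(418.1) = 774
  N₂: 7630 (inert)
  CO₂: 0 + 2(418.1) = 836.1
  H₂O: 0 + 3(418.1) = 1254
Total out = 10520 mol; y_O₂ = 774 / 10520 = 0.07359.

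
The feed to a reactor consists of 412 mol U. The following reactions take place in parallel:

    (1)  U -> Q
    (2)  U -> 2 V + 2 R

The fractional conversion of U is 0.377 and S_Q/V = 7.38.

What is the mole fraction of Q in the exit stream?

Conversion of U: U consumed = 0.377 × 412 = 155.3 mol = 1ξ₁ + 1ξ₂.
Selectivity: 1ξ₁ / (2ξ₂) = 7.38 → ξ₁ = 14.76 ξ₂.
Substitute: (1·14.76 + 1) ξ₂ = 155.3 → ξ₂ = 9.856 mol, ξ₁ = 145.5 mol.
Outlet amounts (n = n₀ + Σ ν·ξ):
  U: 412 − 1(145.5) − 1(9.856) = 256.7
  Q: 0 + 1(145.5) = 145.5
  V: 0 + 2(9.856) = 19.71
  R: 0 + 2(9.856) = 19.71
Total out = 441.6 mol; y_Q = 145.5 / 441.6 = 0.3294.

0.329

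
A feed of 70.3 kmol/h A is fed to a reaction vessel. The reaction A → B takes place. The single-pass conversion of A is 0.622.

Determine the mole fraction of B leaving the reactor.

0.622

A reacted = 0.622 × 70.3 = 43.73 kmol/h; ν_A = −1, so ξ = 43.73/1 = 43.73 kmol/h.
Outlet amounts (n = n₀ + ν ξ):
  A: 70.3 − 1(43.73) = 26.57
  B: 0 + 1(43.73) = 43.73
Total out = 70.3 kmol/h; y_B = 43.73 / 70.3 = 0.622.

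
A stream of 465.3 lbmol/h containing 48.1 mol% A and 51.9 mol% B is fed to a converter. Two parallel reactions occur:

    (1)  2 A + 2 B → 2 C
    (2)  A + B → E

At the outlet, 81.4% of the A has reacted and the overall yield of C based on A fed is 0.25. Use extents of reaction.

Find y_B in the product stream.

0.209

Yield of C: 2ξ₁ / 223.8 = 0.25 → ξ₁ = 27.98 lbmol/h.
Conversion of A: 2ξ₁ + 1ξ₂ = 0.814 × 223.8 = 182.2 → ξ₂ = 126.2 lbmol/h.
Outlet amounts (n = n₀ + Σ ν·ξ):
  A: 223.8 − 2(27.98) − 1(126.2) = 41.63
  B: 241.5 − 2(27.98) − 1(126.2) = 59.31
  C: 0 + 2(27.98) = 55.95
  E: 0 + 1(126.2) = 126.2
Total out = 283.1 lbmol/h; y_B = 59.31 / 283.1 = 0.2095.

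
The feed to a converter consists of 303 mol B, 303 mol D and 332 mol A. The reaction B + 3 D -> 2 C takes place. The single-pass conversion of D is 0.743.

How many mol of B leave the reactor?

D reacted = 0.743 × 303 = 225.1 mol; ν_D = −3, so ξ = 225.1/3 = 75.04 mol.
Outlet amounts (n = n₀ + ν ξ):
  B: 303 − 1(75.04) = 228
  D: 303 − 3(75.04) = 77.87
  C: 0 + 2(75.04) = 150.1
  A: 332 (inert)

228 mol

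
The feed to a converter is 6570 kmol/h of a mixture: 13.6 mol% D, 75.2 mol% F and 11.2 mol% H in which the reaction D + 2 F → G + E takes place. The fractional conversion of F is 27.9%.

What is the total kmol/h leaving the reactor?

F reacted = 0.279 × 4941 = 1378 kmol/h; ν_F = −2, so ξ = 1378/2 = 689.2 kmol/h.
Outlet amounts (n = n₀ + ν ξ):
  D: 893.5 − 1(689.2) = 204.3
  F: 4941 − 2(689.2) = 3562
  G: 0 + 1(689.2) = 689.2
  E: 0 + 1(689.2) = 689.2
  H: 735.8 (inert)
Total out = 204.3 + 3562 + 689.2 + 689.2 + 735.8 = 5881 kmol/h.

5880 kmol/h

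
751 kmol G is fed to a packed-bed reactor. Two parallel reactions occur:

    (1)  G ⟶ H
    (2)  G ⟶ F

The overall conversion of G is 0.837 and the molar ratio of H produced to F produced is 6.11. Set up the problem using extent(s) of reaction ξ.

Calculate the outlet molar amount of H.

Conversion of G: G consumed = 0.837 × 751 = 628.6 kmol = 1ξ₁ + 1ξ₂.
Selectivity: 1ξ₁ / (1ξ₂) = 6.11 → ξ₁ = 6.11 ξ₂.
Substitute: (1·6.11 + 1) ξ₂ = 628.6 → ξ₂ = 88.41 kmol, ξ₁ = 540.2 kmol.
Outlet amounts (n = n₀ + Σ ν·ξ):
  G: 751 − 1(540.2) − 1(88.41) = 122.4
  H: 0 + 1(540.2) = 540.2
  F: 0 + 1(88.41) = 88.41

540 kmol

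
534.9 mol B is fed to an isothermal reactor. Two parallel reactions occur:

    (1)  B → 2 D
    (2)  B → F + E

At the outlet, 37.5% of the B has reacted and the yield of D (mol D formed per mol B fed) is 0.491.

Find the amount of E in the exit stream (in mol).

69.3 mol

Yield of D: 2ξ₁ / 534.9 = 0.491 → ξ₁ = 131.3 mol.
Conversion of B: 1ξ₁ + 1ξ₂ = 0.375 × 534.9 = 200.6 → ξ₂ = 69.27 mol.
Outlet amounts (n = n₀ + Σ ν·ξ):
  B: 534.9 − 1(131.3) − 1(69.27) = 334.3
  D: 0 + 2(131.3) = 262.6
  F: 0 + 1(69.27) = 69.27
  E: 0 + 1(69.27) = 69.27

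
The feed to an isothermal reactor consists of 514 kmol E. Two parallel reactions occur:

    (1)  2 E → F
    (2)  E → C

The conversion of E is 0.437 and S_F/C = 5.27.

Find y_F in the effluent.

0.249

Conversion of E: E consumed = 0.437 × 514 = 224.6 kmol = 2ξ₁ + 1ξ₂.
Selectivity: 1ξ₁ / (1ξ₂) = 5.27 → ξ₁ = 5.27 ξ₂.
Substitute: (2·5.27 + 1) ξ₂ = 224.6 → ξ₂ = 19.46 kmol, ξ₁ = 102.6 kmol.
Outlet amounts (n = n₀ + Σ ν·ξ):
  E: 514 − 2(102.6) − 1(19.46) = 289.4
  F: 0 + 1(102.6) = 102.6
  C: 0 + 1(19.46) = 19.46
Total out = 411.4 kmol; y_F = 102.6 / 411.4 = 0.2493.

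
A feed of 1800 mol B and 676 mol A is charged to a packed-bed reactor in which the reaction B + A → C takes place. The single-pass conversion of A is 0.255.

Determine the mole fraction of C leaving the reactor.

0.0748

A reacted = 0.255 × 676 = 172.4 mol; ν_A = −1, so ξ = 172.4/1 = 172.4 mol.
Outlet amounts (n = n₀ + ν ξ):
  B: 1800 − 1(172.4) = 1628
  A: 676 − 1(172.4) = 503.6
  C: 0 + 1(172.4) = 172.4
Total out = 2304 mol; y_C = 172.4 / 2304 = 0.07483.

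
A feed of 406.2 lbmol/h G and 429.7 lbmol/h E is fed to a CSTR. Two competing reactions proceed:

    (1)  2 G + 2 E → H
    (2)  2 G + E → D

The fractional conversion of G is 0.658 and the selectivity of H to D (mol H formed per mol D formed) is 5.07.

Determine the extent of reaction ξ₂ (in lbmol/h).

Conversion of G: G consumed = 0.658 × 406.2 = 267.3 lbmol/h = 2ξ₁ + 2ξ₂.
Selectivity: 1ξ₁ / (1ξ₂) = 5.07 → ξ₁ = 5.07 ξ₂.
Substitute: (2·5.07 + 2) ξ₂ = 267.3 → ξ₂ = 22.02 lbmol/h, ξ₁ = 111.6 lbmol/h.
Outlet amounts (n = n₀ + Σ ν·ξ):
  G: 406.2 − 2(111.6) − 2(22.02) = 138.9
  E: 429.7 − 2(111.6) − 1(22.02) = 184.4
  H: 0 + 1(111.6) = 111.6
  D: 0 + 1(22.02) = 22.02

ξ₂ = 22 lbmol/h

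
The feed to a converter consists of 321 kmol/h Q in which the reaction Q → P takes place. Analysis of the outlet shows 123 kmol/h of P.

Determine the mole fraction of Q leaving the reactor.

For P: n = n₀ + 1ξ → 123 = 0 + 1ξ, giving ξ = 123 kmol/h.
Outlet amounts (n = n₀ + ν ξ):
  Q: 321 − 1(123) = 198
  P: 0 + 1(123) = 123
Total out = 321 kmol/h; y_Q = 198 / 321 = 0.6168.

0.617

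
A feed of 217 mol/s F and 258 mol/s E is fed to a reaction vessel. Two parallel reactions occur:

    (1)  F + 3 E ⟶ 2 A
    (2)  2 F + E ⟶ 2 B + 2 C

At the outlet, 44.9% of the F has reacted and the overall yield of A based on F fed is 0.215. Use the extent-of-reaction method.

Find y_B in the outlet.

0.159

Yield of A: 2ξ₁ / 217 = 0.215 → ξ₁ = 23.33 mol/s.
Conversion of F: 1ξ₁ + 2ξ₂ = 0.449 × 217 = 97.43 → ξ₂ = 37.05 mol/s.
Outlet amounts (n = n₀ + Σ ν·ξ):
  F: 217 − 1(23.33) − 2(37.05) = 119.6
  E: 258 − 3(23.33) − 1(37.05) = 151
  A: 0 + 2(23.33) = 46.66
  B: 0 + 2(37.05) = 74.11
  C: 0 + 2(37.05) = 74.11
Total out = 465.4 mol/s; y_B = 74.11 / 465.4 = 0.1592.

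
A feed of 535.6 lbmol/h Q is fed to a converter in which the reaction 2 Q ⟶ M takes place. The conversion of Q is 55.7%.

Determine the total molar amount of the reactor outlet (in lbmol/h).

Q reacted = 0.557 × 535.6 = 298.3 lbmol/h; ν_Q = −2, so ξ = 298.3/2 = 149.2 lbmol/h.
Outlet amounts (n = n₀ + ν ξ):
  Q: 535.6 − 2(149.2) = 237.3
  M: 0 + 1(149.2) = 149.2
Total out = 237.3 + 149.2 = 386.4 lbmol/h.

386 lbmol/h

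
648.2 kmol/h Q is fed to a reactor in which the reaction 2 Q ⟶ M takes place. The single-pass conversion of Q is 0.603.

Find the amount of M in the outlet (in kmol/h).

Q reacted = 0.603 × 648.2 = 390.9 kmol/h; ν_Q = −2, so ξ = 390.9/2 = 195.4 kmol/h.
Outlet amounts (n = n₀ + ν ξ):
  Q: 648.2 − 2(195.4) = 257.3
  M: 0 + 1(195.4) = 195.4

195 kmol/h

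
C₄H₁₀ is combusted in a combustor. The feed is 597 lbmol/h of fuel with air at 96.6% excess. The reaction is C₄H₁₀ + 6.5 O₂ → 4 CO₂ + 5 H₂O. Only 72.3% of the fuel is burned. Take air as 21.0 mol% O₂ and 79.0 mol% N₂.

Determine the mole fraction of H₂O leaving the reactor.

0.0574

Stoichiometric O₂ = 6.5 × 597 = 3880 lbmol/h; O₂ fed = 3880 × 1.966 = 7629 lbmol/h.
N₂ fed = 7629 × 79/21 = 28700 lbmol/h.
Fuel reacted = 0.723 × 597 → ξ = 431.6 lbmol/h.
Outlet (n = n₀ + ν ξ):
  C₄H₁₀: 597 − 1(431.6) = 165.4
  O₂: 7629 − 6.5(431.6) = 4823
  N₂: 28700 (inert)
  CO₂: 0 + 4(431.6) = 1727
  H₂O: 0 + 5(431.6) = 2158
Total out = 37570 lbmol/h; y_H₂O = 2158 / 37570 = 0.05744.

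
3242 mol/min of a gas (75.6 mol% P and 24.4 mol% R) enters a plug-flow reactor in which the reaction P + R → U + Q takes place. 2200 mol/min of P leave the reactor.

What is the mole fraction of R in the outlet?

0.167

For P: n = n₀ − 1ξ → 2200 = 2451 − 1ξ, giving ξ = 251 mol/min.
Outlet amounts (n = n₀ + ν ξ):
  P: 2451 − 1(251) = 2200
  R: 791 − 1(251) = 540.1
  U: 0 + 1(251) = 251
  Q: 0 + 1(251) = 251
Total out = 3242 mol/min; y_R = 540.1 / 3242 = 0.1666.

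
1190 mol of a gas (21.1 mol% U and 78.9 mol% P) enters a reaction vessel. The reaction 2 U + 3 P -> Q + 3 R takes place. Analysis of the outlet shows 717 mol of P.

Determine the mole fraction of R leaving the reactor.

For P: n = n₀ − 3ξ → 717 = 938.9 − 3ξ, giving ξ = 73.97 mol.
Outlet amounts (n = n₀ + ν ξ):
  U: 251.1 − 2(73.97) = 103.2
  P: 938.9 − 3(73.97) = 717
  Q: 0 + 1(73.97) = 73.97
  R: 0 + 3(73.97) = 221.9
Total out = 1116 mol; y_R = 221.9 / 1116 = 0.1988.

0.199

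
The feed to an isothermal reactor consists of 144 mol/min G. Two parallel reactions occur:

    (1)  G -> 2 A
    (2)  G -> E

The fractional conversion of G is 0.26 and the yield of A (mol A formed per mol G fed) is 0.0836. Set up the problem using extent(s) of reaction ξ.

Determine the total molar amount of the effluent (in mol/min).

150 mol/min

Yield of A: 2ξ₁ / 144 = 0.0836 → ξ₁ = 6.019 mol/min.
Conversion of G: 1ξ₁ + 1ξ₂ = 0.26 × 144 = 37.44 → ξ₂ = 31.42 mol/min.
Outlet amounts (n = n₀ + Σ ν·ξ):
  G: 144 − 1(6.019) − 1(31.42) = 106.6
  A: 0 + 2(6.019) = 12.04
  E: 0 + 1(31.42) = 31.42
Total out = 106.6 + 12.04 + 31.42 = 150 mol/min.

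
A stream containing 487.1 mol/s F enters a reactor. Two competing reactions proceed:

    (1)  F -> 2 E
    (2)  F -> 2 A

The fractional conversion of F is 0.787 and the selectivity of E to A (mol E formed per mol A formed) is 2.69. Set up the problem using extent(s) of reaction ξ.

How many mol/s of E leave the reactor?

559 mol/s

Conversion of F: F consumed = 0.787 × 487.1 = 383.3 mol/s = 1ξ₁ + 1ξ₂.
Selectivity: 2ξ₁ / (2ξ₂) = 2.69 → ξ₁ = 2.69 ξ₂.
Substitute: (1·2.69 + 1) ξ₂ = 383.3 → ξ₂ = 103.9 mol/s, ξ₁ = 279.5 mol/s.
Outlet amounts (n = n₀ + Σ ν·ξ):
  F: 487.1 − 1(279.5) − 1(103.9) = 103.8
  E: 0 + 2(279.5) = 558.9
  A: 0 + 2(103.9) = 207.8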